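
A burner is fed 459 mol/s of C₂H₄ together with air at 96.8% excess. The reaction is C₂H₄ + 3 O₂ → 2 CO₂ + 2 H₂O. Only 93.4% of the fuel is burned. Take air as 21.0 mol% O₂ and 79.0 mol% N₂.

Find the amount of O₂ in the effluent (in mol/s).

Stoichiometric O₂ = 3 × 459 = 1377 mol/s; O₂ fed = 1377 × 1.968 = 2710 mol/s.
N₂ fed = 2710 × 79/21 = 10190 mol/s.
Fuel reacted = 0.934 × 459 → ξ = 428.7 mol/s.
Outlet (n = n₀ + ν ξ):
  C₂H₄: 459 − 1(428.7) = 30.29
  O₂: 2710 − 3(428.7) = 1424
  N₂: 10190 (inert)
  CO₂: 0 + 2(428.7) = 857.4
  H₂O: 0 + 2(428.7) = 857.4

1420 mol/s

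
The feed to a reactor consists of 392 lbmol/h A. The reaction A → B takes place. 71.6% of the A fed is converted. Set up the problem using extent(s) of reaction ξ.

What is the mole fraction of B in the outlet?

0.716

A reacted = 0.716 × 392 = 280.7 lbmol/h; ν_A = −1, so ξ = 280.7/1 = 280.7 lbmol/h.
Outlet amounts (n = n₀ + ν ξ):
  A: 392 − 1(280.7) = 111.3
  B: 0 + 1(280.7) = 280.7
Total out = 392 lbmol/h; y_B = 280.7 / 392 = 0.716.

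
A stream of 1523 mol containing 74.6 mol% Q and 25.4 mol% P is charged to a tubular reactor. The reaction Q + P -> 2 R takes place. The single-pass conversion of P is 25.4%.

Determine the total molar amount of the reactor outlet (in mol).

1520 mol

P reacted = 0.254 × 386.8 = 98.26 mol; ν_P = −1, so ξ = 98.26/1 = 98.26 mol.
Outlet amounts (n = n₀ + ν ξ):
  Q: 1136 − 1(98.26) = 1038
  P: 386.8 − 1(98.26) = 288.6
  R: 0 + 2(98.26) = 196.5
Total out = 1038 + 288.6 + 196.5 = 1523 mol.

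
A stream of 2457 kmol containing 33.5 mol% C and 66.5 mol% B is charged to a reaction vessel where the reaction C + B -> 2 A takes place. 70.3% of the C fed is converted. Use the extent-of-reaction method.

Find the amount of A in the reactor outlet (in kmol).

C reacted = 0.703 × 823.1 = 578.6 kmol; ν_C = −1, so ξ = 578.6/1 = 578.6 kmol.
Outlet amounts (n = n₀ + ν ξ):
  C: 823.1 − 1(578.6) = 244.5
  B: 1634 − 1(578.6) = 1055
  A: 0 + 2(578.6) = 1157

1160 kmol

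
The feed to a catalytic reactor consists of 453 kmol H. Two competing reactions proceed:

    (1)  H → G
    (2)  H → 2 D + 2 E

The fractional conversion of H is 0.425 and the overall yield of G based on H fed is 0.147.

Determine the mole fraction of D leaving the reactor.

0.303

Yield of G: 1ξ₁ / 453 = 0.147 → ξ₁ = 66.59 kmol.
Conversion of H: 1ξ₁ + 1ξ₂ = 0.425 × 453 = 192.5 → ξ₂ = 125.9 kmol.
Outlet amounts (n = n₀ + Σ ν·ξ):
  H: 453 − 1(66.59) − 1(125.9) = 260.5
  G: 0 + 1(66.59) = 66.59
  D: 0 + 2(125.9) = 251.9
  E: 0 + 2(125.9) = 251.9
Total out = 830.8 kmol; y_D = 251.9 / 830.8 = 0.3032.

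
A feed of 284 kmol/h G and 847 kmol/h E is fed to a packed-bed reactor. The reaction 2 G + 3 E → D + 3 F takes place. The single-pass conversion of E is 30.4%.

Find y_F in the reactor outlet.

E reacted = 0.304 × 847 = 257.5 kmol/h; ν_E = −3, so ξ = 257.5/3 = 85.83 kmol/h.
Outlet amounts (n = n₀ + ν ξ):
  G: 284 − 2(85.83) = 112.3
  E: 847 − 3(85.83) = 589.5
  D: 0 + 1(85.83) = 85.83
  F: 0 + 3(85.83) = 257.5
Total out = 1045 kmol/h; y_F = 257.5 / 1045 = 0.2464.

0.246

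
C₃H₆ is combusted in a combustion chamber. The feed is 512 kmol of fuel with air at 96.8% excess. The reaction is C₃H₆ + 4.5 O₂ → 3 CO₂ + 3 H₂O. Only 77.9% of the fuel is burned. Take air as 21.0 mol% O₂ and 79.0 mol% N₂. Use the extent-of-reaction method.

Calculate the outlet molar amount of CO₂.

Stoichiometric O₂ = 4.5 × 512 = 2304 kmol; O₂ fed = 2304 × 1.968 = 4534 kmol.
N₂ fed = 4534 × 79/21 = 17060 kmol.
Fuel reacted = 0.779 × 512 → ξ = 398.8 kmol.
Outlet (n = n₀ + ν ξ):
  C₃H₆: 512 − 1(398.8) = 113.2
  O₂: 4534 − 4.5(398.8) = 2739
  N₂: 17060 (inert)
  CO₂: 0 + 3(398.8) = 1197
  H₂O: 0 + 3(398.8) = 1197

1200 kmol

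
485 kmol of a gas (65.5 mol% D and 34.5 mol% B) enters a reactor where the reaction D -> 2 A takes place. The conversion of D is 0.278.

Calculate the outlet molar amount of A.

177 kmol

D reacted = 0.278 × 317.7 = 88.31 kmol; ν_D = −1, so ξ = 88.31/1 = 88.31 kmol.
Outlet amounts (n = n₀ + ν ξ):
  D: 317.7 − 1(88.31) = 229.4
  A: 0 + 2(88.31) = 176.6
  B: 167.3 (inert)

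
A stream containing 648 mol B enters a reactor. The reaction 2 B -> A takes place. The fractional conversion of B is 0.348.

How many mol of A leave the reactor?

B reacted = 0.348 × 648 = 225.5 mol; ν_B = −2, so ξ = 225.5/2 = 112.8 mol.
Outlet amounts (n = n₀ + ν ξ):
  B: 648 − 2(112.8) = 422.5
  A: 0 + 1(112.8) = 112.8

113 mol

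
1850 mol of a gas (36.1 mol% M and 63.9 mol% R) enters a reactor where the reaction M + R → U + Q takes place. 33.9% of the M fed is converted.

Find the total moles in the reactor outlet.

M reacted = 0.339 × 667.9 = 226.4 mol; ν_M = −1, so ξ = 226.4/1 = 226.4 mol.
Outlet amounts (n = n₀ + ν ξ):
  M: 667.9 − 1(226.4) = 441.4
  R: 1182 − 1(226.4) = 955.7
  U: 0 + 1(226.4) = 226.4
  Q: 0 + 1(226.4) = 226.4
Total out = 441.4 + 955.7 + 226.4 + 226.4 = 1850 mol.

1850 mol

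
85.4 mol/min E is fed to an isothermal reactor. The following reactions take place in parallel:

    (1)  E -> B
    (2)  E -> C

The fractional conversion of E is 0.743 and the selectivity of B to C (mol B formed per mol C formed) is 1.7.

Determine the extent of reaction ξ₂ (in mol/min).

Conversion of E: E consumed = 0.743 × 85.4 = 63.45 mol/min = 1ξ₁ + 1ξ₂.
Selectivity: 1ξ₁ / (1ξ₂) = 1.7 → ξ₁ = 1.7 ξ₂.
Substitute: (1·1.7 + 1) ξ₂ = 63.45 → ξ₂ = 23.5 mol/min, ξ₁ = 39.95 mol/min.
Outlet amounts (n = n₀ + Σ ν·ξ):
  E: 85.4 − 1(39.95) − 1(23.5) = 21.95
  B: 0 + 1(39.95) = 39.95
  C: 0 + 1(23.5) = 23.5

ξ₂ = 23.5 mol/min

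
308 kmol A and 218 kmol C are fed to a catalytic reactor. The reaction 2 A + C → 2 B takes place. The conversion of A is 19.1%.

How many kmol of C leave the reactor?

189 kmol

A reacted = 0.191 × 308 = 58.83 kmol; ν_A = −2, so ξ = 58.83/2 = 29.41 kmol.
Outlet amounts (n = n₀ + ν ξ):
  A: 308 − 2(29.41) = 249.2
  C: 218 − 1(29.41) = 188.6
  B: 0 + 2(29.41) = 58.83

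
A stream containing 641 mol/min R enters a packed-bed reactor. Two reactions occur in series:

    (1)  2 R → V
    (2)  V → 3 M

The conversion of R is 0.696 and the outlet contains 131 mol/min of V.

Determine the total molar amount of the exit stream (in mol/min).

602 mol/min

Conversion of R: R consumed = 2ξ₁ = 0.696 × 641 → ξ₁ = 223.1 mol/min.
V balance: n_V = 0 + 1ξ₁ − 1ξ₂ = 131 → ξ₂ = (1·223.1 − 131)/1 = 92.07 mol/min.
Outlet amounts (n = n₀ + Σ ν·ξ):
  R: 641 − 2(223.1) = 194.9
  V: 0 + 1(223.1) − 1(92.07) = 131
  M: 0 + 3(92.07) = 276.2
Total out = 194.9 + 131 + 276.2 = 602.1 mol/min.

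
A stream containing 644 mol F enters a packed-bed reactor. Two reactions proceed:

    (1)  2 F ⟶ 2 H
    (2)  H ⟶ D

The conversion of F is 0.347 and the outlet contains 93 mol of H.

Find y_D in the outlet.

Conversion of F: F consumed = 2ξ₁ = 0.347 × 644 → ξ₁ = 111.7 mol.
H balance: n_H = 0 + 2ξ₁ − 1ξ₂ = 93 → ξ₂ = (2·111.7 − 93)/1 = 130.5 mol.
Outlet amounts (n = n₀ + Σ ν·ξ):
  F: 644 − 2(111.7) = 420.5
  H: 0 + 2(111.7) − 1(130.5) = 93
  D: 0 + 1(130.5) = 130.5
Total out = 644 mol; y_D = 130.5 / 644 = 0.2026.

0.203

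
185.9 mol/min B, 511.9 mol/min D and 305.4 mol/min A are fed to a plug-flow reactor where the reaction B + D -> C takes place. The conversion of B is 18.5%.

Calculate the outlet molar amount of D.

B reacted = 0.185 × 185.9 = 34.39 mol/min; ν_B = −1, so ξ = 34.39/1 = 34.39 mol/min.
Outlet amounts (n = n₀ + ν ξ):
  B: 185.9 − 1(34.39) = 151.5
  D: 511.9 − 1(34.39) = 477.5
  C: 0 + 1(34.39) = 34.39
  A: 305.4 (inert)

478 mol/min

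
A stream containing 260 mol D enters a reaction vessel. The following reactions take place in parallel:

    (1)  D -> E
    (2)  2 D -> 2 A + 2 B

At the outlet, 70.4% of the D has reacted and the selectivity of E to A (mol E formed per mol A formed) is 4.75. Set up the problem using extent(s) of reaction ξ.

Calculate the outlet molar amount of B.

Conversion of D: D consumed = 0.704 × 260 = 183 mol = 1ξ₁ + 2ξ₂.
Selectivity: 1ξ₁ / (2ξ₂) = 4.75 → ξ₁ = 9.5 ξ₂.
Substitute: (1·9.5 + 2) ξ₂ = 183 → ξ₂ = 15.92 mol, ξ₁ = 151.2 mol.
Outlet amounts (n = n₀ + Σ ν·ξ):
  D: 260 − 1(151.2) − 2(15.92) = 76.96
  E: 0 + 1(151.2) = 151.2
  A: 0 + 2(15.92) = 31.83
  B: 0 + 2(15.92) = 31.83

31.8 mol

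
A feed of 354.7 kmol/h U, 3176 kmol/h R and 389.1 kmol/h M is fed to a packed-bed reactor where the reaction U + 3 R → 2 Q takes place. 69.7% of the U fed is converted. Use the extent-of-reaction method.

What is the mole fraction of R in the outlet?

U reacted = 0.697 × 354.7 = 247.2 kmol/h; ν_U = −1, so ξ = 247.2/1 = 247.2 kmol/h.
Outlet amounts (n = n₀ + ν ξ):
  U: 354.7 − 1(247.2) = 107.5
  R: 3176 − 3(247.2) = 2434
  Q: 0 + 2(247.2) = 494.5
  M: 389.1 (inert)
Total out = 3425 kmol/h; y_R = 2434 / 3425 = 0.7107.

0.711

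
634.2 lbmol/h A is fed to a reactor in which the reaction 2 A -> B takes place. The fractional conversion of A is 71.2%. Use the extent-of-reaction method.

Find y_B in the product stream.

A reacted = 0.712 × 634.2 = 451.6 lbmol/h; ν_A = −2, so ξ = 451.6/2 = 225.8 lbmol/h.
Outlet amounts (n = n₀ + ν ξ):
  A: 634.2 − 2(225.8) = 182.6
  B: 0 + 1(225.8) = 225.8
Total out = 408.4 lbmol/h; y_B = 225.8 / 408.4 = 0.5528.

0.553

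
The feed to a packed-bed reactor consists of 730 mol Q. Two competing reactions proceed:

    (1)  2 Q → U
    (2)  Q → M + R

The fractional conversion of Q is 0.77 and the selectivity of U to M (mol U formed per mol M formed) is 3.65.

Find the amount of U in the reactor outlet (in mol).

Conversion of Q: Q consumed = 0.77 × 730 = 562.1 mol = 2ξ₁ + 1ξ₂.
Selectivity: 1ξ₁ / (1ξ₂) = 3.65 → ξ₁ = 3.65 ξ₂.
Substitute: (2·3.65 + 1) ξ₂ = 562.1 → ξ₂ = 67.72 mol, ξ₁ = 247.2 mol.
Outlet amounts (n = n₀ + Σ ν·ξ):
  Q: 730 − 2(247.2) − 1(67.72) = 167.9
  U: 0 + 1(247.2) = 247.2
  M: 0 + 1(67.72) = 67.72
  R: 0 + 1(67.72) = 67.72

247 mol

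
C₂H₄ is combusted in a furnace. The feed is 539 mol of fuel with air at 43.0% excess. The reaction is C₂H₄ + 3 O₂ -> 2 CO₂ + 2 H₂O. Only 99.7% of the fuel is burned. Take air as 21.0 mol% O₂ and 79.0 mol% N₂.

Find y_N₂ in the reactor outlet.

Stoichiometric O₂ = 3 × 539 = 1617 mol; O₂ fed = 1617 × 1.430 = 2312 mol.
N₂ fed = 2312 × 79/21 = 8699 mol.
Fuel reacted = 0.997 × 539 → ξ = 537.4 mol.
Outlet (n = n₀ + ν ξ):
  C₂H₄: 539 − 1(537.4) = 1.617
  O₂: 2312 − 3(537.4) = 700.2
  N₂: 8699 (inert)
  CO₂: 0 + 2(537.4) = 1075
  H₂O: 0 + 2(537.4) = 1075
Total out = 11550 mol; y_N₂ = 8699 / 11550 = 0.7531.

0.753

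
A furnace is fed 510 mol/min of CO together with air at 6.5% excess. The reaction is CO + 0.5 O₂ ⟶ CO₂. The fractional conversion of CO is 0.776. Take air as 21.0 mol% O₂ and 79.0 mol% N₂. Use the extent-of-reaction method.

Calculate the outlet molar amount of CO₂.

Stoichiometric O₂ = 0.5 × 510 = 255 mol/min; O₂ fed = 255 × 1.065 = 271.6 mol/min.
N₂ fed = 271.6 × 79/21 = 1022 mol/min.
Fuel reacted = 0.776 × 510 → ξ = 395.8 mol/min.
Outlet (n = n₀ + ν ξ):
  CO: 510 − 1(395.8) = 114.2
  O₂: 271.6 − 0.5(395.8) = 73.69
  N₂: 1022 (inert)
  CO₂: 0 + 1(395.8) = 395.8

396 mol/min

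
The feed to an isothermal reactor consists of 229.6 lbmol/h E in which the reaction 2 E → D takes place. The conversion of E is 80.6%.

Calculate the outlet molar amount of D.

E reacted = 0.806 × 229.6 = 185.1 lbmol/h; ν_E = −2, so ξ = 185.1/2 = 92.53 lbmol/h.
Outlet amounts (n = n₀ + ν ξ):
  E: 229.6 − 2(92.53) = 44.54
  D: 0 + 1(92.53) = 92.53

92.5 lbmol/h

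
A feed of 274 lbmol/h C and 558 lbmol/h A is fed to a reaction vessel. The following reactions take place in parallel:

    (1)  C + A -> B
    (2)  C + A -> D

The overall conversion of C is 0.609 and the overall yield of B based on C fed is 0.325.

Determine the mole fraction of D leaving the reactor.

Yield of B: 1ξ₁ / 274 = 0.325 → ξ₁ = 89.05 lbmol/h.
Conversion of C: 1ξ₁ + 1ξ₂ = 0.609 × 274 = 166.9 → ξ₂ = 77.82 lbmol/h.
Outlet amounts (n = n₀ + Σ ν·ξ):
  C: 274 − 1(89.05) − 1(77.82) = 107.1
  A: 558 − 1(89.05) − 1(77.82) = 391.1
  B: 0 + 1(89.05) = 89.05
  D: 0 + 1(77.82) = 77.82
Total out = 665.1 lbmol/h; y_D = 77.82 / 665.1 = 0.117.

0.117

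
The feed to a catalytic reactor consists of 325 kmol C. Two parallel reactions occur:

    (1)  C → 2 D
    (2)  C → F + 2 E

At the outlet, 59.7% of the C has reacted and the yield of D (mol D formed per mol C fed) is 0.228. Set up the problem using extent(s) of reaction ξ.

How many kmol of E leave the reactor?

314 kmol

Yield of D: 2ξ₁ / 325 = 0.228 → ξ₁ = 37.05 kmol.
Conversion of C: 1ξ₁ + 1ξ₂ = 0.597 × 325 = 194 → ξ₂ = 157 kmol.
Outlet amounts (n = n₀ + Σ ν·ξ):
  C: 325 − 1(37.05) − 1(157) = 131
  D: 0 + 2(37.05) = 74.1
  F: 0 + 1(157) = 157
  E: 0 + 2(157) = 313.9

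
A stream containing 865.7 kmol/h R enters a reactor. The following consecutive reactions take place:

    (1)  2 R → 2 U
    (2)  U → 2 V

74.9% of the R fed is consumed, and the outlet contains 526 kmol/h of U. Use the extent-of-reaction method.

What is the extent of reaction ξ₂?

Conversion of R: R consumed = 2ξ₁ = 0.749 × 865.7 → ξ₁ = 324.2 kmol/h.
U balance: n_U = 0 + 2ξ₁ − 1ξ₂ = 526 → ξ₂ = (2·324.2 − 526)/1 = 122.4 kmol/h.
Outlet amounts (n = n₀ + Σ ν·ξ):
  R: 865.7 − 2(324.2) = 217.3
  U: 0 + 2(324.2) − 1(122.4) = 526
  V: 0 + 2(122.4) = 244.8

ξ₂ = 122 kmol/h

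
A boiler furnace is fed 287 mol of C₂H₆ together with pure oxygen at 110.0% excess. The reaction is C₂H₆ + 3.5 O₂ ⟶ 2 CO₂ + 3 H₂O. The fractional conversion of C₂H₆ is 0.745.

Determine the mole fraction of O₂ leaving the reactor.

Stoichiometric O₂ = 3.5 × 287 = 1004 mol; O₂ fed = 1004 × 2.100 = 2109 mol.
Fuel reacted = 0.745 × 287 → ξ = 213.8 mol.
Outlet (n = n₀ + ν ξ):
  C₂H₆: 287 − 1(213.8) = 73.19
  O₂: 2109 − 3.5(213.8) = 1361
  CO₂: 0 + 2(213.8) = 427.6
  H₂O: 0 + 3(213.8) = 641.4
Total out = 2503 mol; y_O₂ = 1361 / 2503 = 0.5437.

0.544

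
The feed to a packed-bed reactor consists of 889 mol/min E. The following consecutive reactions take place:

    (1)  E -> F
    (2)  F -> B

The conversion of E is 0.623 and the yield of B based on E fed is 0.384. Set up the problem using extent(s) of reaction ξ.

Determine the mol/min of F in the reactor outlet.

Conversion of E: E consumed = 1ξ₁ = 0.623 × 889 → ξ₁ = 553.8 mol/min.
Yield of B: 1ξ₂ / 889 = 0.384 → ξ₂ = 341.4 mol/min.
Outlet amounts (n = n₀ + Σ ν·ξ):
  E: 889 − 1(553.8) = 335.2
  F: 0 + 1(553.8) − 1(341.4) = 212.5
  B: 0 + 1(341.4) = 341.4

212 mol/min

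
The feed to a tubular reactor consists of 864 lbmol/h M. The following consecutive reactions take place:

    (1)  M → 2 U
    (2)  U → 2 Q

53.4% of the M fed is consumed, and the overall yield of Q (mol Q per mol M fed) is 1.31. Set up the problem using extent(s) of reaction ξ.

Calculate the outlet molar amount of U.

Conversion of M: M consumed = 1ξ₁ = 0.534 × 864 → ξ₁ = 461.4 lbmol/h.
Yield of Q: 2ξ₂ / 864 = 1.31 → ξ₂ = 565.9 lbmol/h.
Outlet amounts (n = n₀ + Σ ν·ξ):
  M: 864 − 1(461.4) = 402.6
  U: 0 + 2(461.4) − 1(565.9) = 356.8
  Q: 0 + 2(565.9) = 1132

357 lbmol/h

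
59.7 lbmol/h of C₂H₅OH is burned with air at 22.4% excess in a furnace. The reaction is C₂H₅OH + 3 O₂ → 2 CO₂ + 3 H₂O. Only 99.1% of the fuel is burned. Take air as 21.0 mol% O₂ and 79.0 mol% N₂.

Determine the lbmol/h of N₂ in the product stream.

Stoichiometric O₂ = 3 × 59.7 = 179.1 lbmol/h; O₂ fed = 179.1 × 1.224 = 219.2 lbmol/h.
N₂ fed = 219.2 × 79/21 = 824.7 lbmol/h.
Fuel reacted = 0.991 × 59.7 → ξ = 59.16 lbmol/h.
Outlet (n = n₀ + ν ξ):
  C₂H₅OH: 59.7 − 1(59.16) = 0.5373
  O₂: 219.2 − 3(59.16) = 41.73
  N₂: 824.7 (inert)
  CO₂: 0 + 2(59.16) = 118.3
  H₂O: 0 + 3(59.16) = 177.5

825 lbmol/h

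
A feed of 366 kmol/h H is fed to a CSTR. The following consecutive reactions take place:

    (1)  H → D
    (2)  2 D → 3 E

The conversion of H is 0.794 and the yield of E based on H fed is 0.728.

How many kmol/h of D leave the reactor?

Conversion of H: H consumed = 1ξ₁ = 0.794 × 366 → ξ₁ = 290.6 kmol/h.
Yield of E: 3ξ₂ / 366 = 0.728 → ξ₂ = 88.82 kmol/h.
Outlet amounts (n = n₀ + Σ ν·ξ):
  H: 366 − 1(290.6) = 75.4
  D: 0 + 1(290.6) − 2(88.82) = 113
  E: 0 + 3(88.82) = 266.4

113 kmol/h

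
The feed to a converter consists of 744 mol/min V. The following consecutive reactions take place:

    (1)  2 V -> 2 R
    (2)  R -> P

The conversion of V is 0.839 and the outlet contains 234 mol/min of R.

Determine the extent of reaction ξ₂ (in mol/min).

Conversion of V: V consumed = 2ξ₁ = 0.839 × 744 → ξ₁ = 312.1 mol/min.
R balance: n_R = 0 + 2ξ₁ − 1ξ₂ = 234 → ξ₂ = (2·312.1 − 234)/1 = 390.2 mol/min.
Outlet amounts (n = n₀ + Σ ν·ξ):
  V: 744 − 2(312.1) = 119.8
  R: 0 + 2(312.1) − 1(390.2) = 234
  P: 0 + 1(390.2) = 390.2

ξ₂ = 390 mol/min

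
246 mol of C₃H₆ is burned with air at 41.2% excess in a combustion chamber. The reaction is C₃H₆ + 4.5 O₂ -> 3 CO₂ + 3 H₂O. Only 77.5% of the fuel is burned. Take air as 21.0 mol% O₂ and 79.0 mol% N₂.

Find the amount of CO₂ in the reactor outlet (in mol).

572 mol

Stoichiometric O₂ = 4.5 × 246 = 1107 mol; O₂ fed = 1107 × 1.412 = 1563 mol.
N₂ fed = 1563 × 79/21 = 5880 mol.
Fuel reacted = 0.775 × 246 → ξ = 190.7 mol.
Outlet (n = n₀ + ν ξ):
  C₃H₆: 246 − 1(190.7) = 55.35
  O₂: 1563 − 4.5(190.7) = 705.2
  N₂: 5880 (inert)
  CO₂: 0 + 3(190.7) = 572
  H₂O: 0 + 3(190.7) = 572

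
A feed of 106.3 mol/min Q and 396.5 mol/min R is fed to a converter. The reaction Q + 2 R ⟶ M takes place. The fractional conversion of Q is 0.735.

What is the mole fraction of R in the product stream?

Q reacted = 0.735 × 106.3 = 78.13 mol/min; ν_Q = −1, so ξ = 78.13/1 = 78.13 mol/min.
Outlet amounts (n = n₀ + ν ξ):
  Q: 106.3 − 1(78.13) = 28.17
  R: 396.5 − 2(78.13) = 240.2
  M: 0 + 1(78.13) = 78.13
Total out = 346.5 mol/min; y_R = 240.2 / 346.5 = 0.6933.

0.693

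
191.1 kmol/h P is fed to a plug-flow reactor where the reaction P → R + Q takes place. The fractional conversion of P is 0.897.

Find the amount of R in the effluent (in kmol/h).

171 kmol/h

P reacted = 0.897 × 191.1 = 171.4 kmol/h; ν_P = −1, so ξ = 171.4/1 = 171.4 kmol/h.
Outlet amounts (n = n₀ + ν ξ):
  P: 191.1 − 1(171.4) = 19.68
  R: 0 + 1(171.4) = 171.4
  Q: 0 + 1(171.4) = 171.4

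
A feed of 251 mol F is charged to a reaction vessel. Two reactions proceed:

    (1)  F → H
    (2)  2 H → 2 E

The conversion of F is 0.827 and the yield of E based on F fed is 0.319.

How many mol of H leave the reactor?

128 mol

Conversion of F: F consumed = 1ξ₁ = 0.827 × 251 → ξ₁ = 207.6 mol.
Yield of E: 2ξ₂ / 251 = 0.319 → ξ₂ = 40.03 mol.
Outlet amounts (n = n₀ + Σ ν·ξ):
  F: 251 − 1(207.6) = 43.42
  H: 0 + 1(207.6) − 2(40.03) = 127.5
  E: 0 + 2(40.03) = 80.07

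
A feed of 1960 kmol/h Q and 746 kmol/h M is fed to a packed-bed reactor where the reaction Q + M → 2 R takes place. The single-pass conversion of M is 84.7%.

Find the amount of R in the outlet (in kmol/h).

1260 kmol/h

M reacted = 0.847 × 746 = 631.9 kmol/h; ν_M = −1, so ξ = 631.9/1 = 631.9 kmol/h.
Outlet amounts (n = n₀ + ν ξ):
  Q: 1960 − 1(631.9) = 1328
  M: 746 − 1(631.9) = 114.1
  R: 0 + 2(631.9) = 1264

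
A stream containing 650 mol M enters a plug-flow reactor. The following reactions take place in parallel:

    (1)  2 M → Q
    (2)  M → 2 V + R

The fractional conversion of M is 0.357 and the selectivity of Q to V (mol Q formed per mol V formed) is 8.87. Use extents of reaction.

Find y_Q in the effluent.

0.205

Conversion of M: M consumed = 0.357 × 650 = 232 mol = 2ξ₁ + 1ξ₂.
Selectivity: 1ξ₁ / (2ξ₂) = 8.87 → ξ₁ = 17.74 ξ₂.
Substitute: (2·17.74 + 1) ξ₂ = 232 → ξ₂ = 6.361 mol, ξ₁ = 112.8 mol.
Outlet amounts (n = n₀ + Σ ν·ξ):
  M: 650 − 2(112.8) − 1(6.361) = 418
  Q: 0 + 1(112.8) = 112.8
  V: 0 + 2(6.361) = 12.72
  R: 0 + 1(6.361) = 6.361
Total out = 549.9 mol; y_Q = 112.8 / 549.9 = 0.2052.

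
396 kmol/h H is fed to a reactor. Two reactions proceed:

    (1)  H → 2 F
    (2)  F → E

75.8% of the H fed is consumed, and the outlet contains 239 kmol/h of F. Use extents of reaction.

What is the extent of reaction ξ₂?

Conversion of H: H consumed = 1ξ₁ = 0.758 × 396 → ξ₁ = 300.2 kmol/h.
F balance: n_F = 0 + 2ξ₁ − 1ξ₂ = 239 → ξ₂ = (2·300.2 − 239)/1 = 361.3 kmol/h.
Outlet amounts (n = n₀ + Σ ν·ξ):
  H: 396 − 1(300.2) = 95.83
  F: 0 + 2(300.2) − 1(361.3) = 239
  E: 0 + 1(361.3) = 361.3

ξ₂ = 361 kmol/h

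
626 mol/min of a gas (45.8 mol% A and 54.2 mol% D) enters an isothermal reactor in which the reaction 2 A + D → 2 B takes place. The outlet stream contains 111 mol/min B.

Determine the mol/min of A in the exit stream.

176 mol/min

For B: n = n₀ + 2ξ → 111 = 0 + 2ξ, giving ξ = 55.5 mol/min.
Outlet amounts (n = n₀ + ν ξ):
  A: 286.7 − 2(55.5) = 175.7
  D: 339.3 − 1(55.5) = 283.8
  B: 0 + 2(55.5) = 111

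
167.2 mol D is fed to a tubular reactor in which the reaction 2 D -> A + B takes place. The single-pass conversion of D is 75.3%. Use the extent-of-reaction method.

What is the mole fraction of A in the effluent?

0.377

D reacted = 0.753 × 167.2 = 125.9 mol; ν_D = −2, so ξ = 125.9/2 = 62.95 mol.
Outlet amounts (n = n₀ + ν ξ):
  D: 167.2 − 2(62.95) = 41.3
  A: 0 + 1(62.95) = 62.95
  B: 0 + 1(62.95) = 62.95
Total out = 167.2 mol; y_A = 62.95 / 167.2 = 0.3765.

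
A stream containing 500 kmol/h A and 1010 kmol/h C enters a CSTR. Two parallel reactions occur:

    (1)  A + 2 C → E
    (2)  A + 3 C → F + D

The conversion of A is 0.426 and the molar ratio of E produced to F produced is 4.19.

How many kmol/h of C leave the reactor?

543 kmol/h

Conversion of A: A consumed = 0.426 × 500 = 213 kmol/h = 1ξ₁ + 1ξ₂.
Selectivity: 1ξ₁ / (1ξ₂) = 4.19 → ξ₁ = 4.19 ξ₂.
Substitute: (1·4.19 + 1) ξ₂ = 213 → ξ₂ = 41.04 kmol/h, ξ₁ = 172 kmol/h.
Outlet amounts (n = n₀ + Σ ν·ξ):
  A: 500 − 1(172) − 1(41.04) = 287
  C: 1010 − 2(172) − 3(41.04) = 543
  E: 0 + 1(172) = 172
  F: 0 + 1(41.04) = 41.04
  D: 0 + 1(41.04) = 41.04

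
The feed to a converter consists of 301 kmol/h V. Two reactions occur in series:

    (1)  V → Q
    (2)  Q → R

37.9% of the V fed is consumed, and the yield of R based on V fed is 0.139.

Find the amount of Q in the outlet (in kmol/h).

Conversion of V: V consumed = 1ξ₁ = 0.379 × 301 → ξ₁ = 114.1 kmol/h.
Yield of R: 1ξ₂ / 301 = 0.139 → ξ₂ = 41.84 kmol/h.
Outlet amounts (n = n₀ + Σ ν·ξ):
  V: 301 − 1(114.1) = 186.9
  Q: 0 + 1(114.1) − 1(41.84) = 72.24
  R: 0 + 1(41.84) = 41.84

72.2 kmol/h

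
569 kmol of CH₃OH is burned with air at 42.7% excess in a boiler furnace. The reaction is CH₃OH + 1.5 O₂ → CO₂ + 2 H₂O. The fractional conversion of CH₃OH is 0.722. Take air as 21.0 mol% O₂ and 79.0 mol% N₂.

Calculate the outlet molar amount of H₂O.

822 kmol

Stoichiometric O₂ = 1.5 × 569 = 853.5 kmol; O₂ fed = 853.5 × 1.427 = 1218 kmol.
N₂ fed = 1218 × 79/21 = 4582 kmol.
Fuel reacted = 0.722 × 569 → ξ = 410.8 kmol.
Outlet (n = n₀ + ν ξ):
  CH₃OH: 569 − 1(410.8) = 158.2
  O₂: 1218 − 1.5(410.8) = 601.7
  N₂: 4582 (inert)
  CO₂: 0 + 1(410.8) = 410.8
  H₂O: 0 + 2(410.8) = 821.6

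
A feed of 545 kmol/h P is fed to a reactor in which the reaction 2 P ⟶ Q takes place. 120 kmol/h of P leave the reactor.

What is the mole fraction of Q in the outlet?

For P: n = n₀ − 2ξ → 120 = 545 − 2ξ, giving ξ = 212.5 kmol/h.
Outlet amounts (n = n₀ + ν ξ):
  P: 545 − 2(212.5) = 120
  Q: 0 + 1(212.5) = 212.5
Total out = 332.5 kmol/h; y_Q = 212.5 / 332.5 = 0.6391.

0.639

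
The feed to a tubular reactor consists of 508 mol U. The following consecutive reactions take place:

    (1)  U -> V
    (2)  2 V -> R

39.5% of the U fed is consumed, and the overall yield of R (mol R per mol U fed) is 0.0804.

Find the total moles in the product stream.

467 mol

Conversion of U: U consumed = 1ξ₁ = 0.395 × 508 → ξ₁ = 200.7 mol.
Yield of R: 1ξ₂ / 508 = 0.0804 → ξ₂ = 40.84 mol.
Outlet amounts (n = n₀ + Σ ν·ξ):
  U: 508 − 1(200.7) = 307.3
  V: 0 + 1(200.7) − 2(40.84) = 119
  R: 0 + 1(40.84) = 40.84
Total out = 307.3 + 119 + 40.84 = 467.2 mol.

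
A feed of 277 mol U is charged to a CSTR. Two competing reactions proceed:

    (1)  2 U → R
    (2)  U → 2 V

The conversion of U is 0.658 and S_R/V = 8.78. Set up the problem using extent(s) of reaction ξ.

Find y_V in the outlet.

0.0522

Conversion of U: U consumed = 0.658 × 277 = 182.3 mol = 2ξ₁ + 1ξ₂.
Selectivity: 1ξ₁ / (2ξ₂) = 8.78 → ξ₁ = 17.56 ξ₂.
Substitute: (2·17.56 + 1) ξ₂ = 182.3 → ξ₂ = 5.046 mol, ξ₁ = 88.61 mol.
Outlet amounts (n = n₀ + Σ ν·ξ):
  U: 277 − 2(88.61) − 1(5.046) = 94.73
  R: 0 + 1(88.61) = 88.61
  V: 0 + 2(5.046) = 10.09
Total out = 193.4 mol; y_V = 10.09 / 193.4 = 0.05217.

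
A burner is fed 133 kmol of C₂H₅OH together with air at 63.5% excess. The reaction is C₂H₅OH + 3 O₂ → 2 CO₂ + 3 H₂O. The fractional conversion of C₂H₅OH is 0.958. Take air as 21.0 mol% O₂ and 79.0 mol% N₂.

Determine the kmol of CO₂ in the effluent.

Stoichiometric O₂ = 3 × 133 = 399 kmol; O₂ fed = 399 × 1.635 = 652.4 kmol.
N₂ fed = 652.4 × 79/21 = 2454 kmol.
Fuel reacted = 0.958 × 133 → ξ = 127.4 kmol.
Outlet (n = n₀ + ν ξ):
  C₂H₅OH: 133 − 1(127.4) = 5.586
  O₂: 652.4 − 3(127.4) = 270.1
  N₂: 2454 (inert)
  CO₂: 0 + 2(127.4) = 254.8
  H₂O: 0 + 3(127.4) = 382.2

255 kmol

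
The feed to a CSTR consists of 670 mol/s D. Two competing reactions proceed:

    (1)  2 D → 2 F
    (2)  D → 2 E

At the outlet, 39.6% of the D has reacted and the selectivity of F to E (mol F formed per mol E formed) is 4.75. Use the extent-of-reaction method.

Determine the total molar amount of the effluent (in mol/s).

Conversion of D: D consumed = 0.396 × 670 = 265.3 mol/s = 2ξ₁ + 1ξ₂.
Selectivity: 2ξ₁ / (2ξ₂) = 4.75 → ξ₁ = 4.75 ξ₂.
Substitute: (2·4.75 + 1) ξ₂ = 265.3 → ξ₂ = 25.27 mol/s, ξ₁ = 120 mol/s.
Outlet amounts (n = n₀ + Σ ν·ξ):
  D: 670 − 2(120) − 1(25.27) = 404.7
  F: 0 + 2(120) = 240.1
  E: 0 + 2(25.27) = 50.54
Total out = 404.7 + 240.1 + 50.54 = 695.3 mol/s.

695 mol/s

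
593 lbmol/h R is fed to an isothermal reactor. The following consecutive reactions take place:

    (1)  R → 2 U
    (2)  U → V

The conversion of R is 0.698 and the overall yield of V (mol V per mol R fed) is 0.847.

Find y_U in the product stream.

Conversion of R: R consumed = 1ξ₁ = 0.698 × 593 → ξ₁ = 413.9 lbmol/h.
Yield of V: 1ξ₂ / 593 = 0.847 → ξ₂ = 502.3 lbmol/h.
Outlet amounts (n = n₀ + Σ ν·ξ):
  R: 593 − 1(413.9) = 179.1
  U: 0 + 2(413.9) − 1(502.3) = 325.6
  V: 0 + 1(502.3) = 502.3
Total out = 1007 lbmol/h; y_U = 325.6 / 1007 = 0.3233.

0.323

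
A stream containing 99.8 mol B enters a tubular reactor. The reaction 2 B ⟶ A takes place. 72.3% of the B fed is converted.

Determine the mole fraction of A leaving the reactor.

0.566

B reacted = 0.723 × 99.8 = 72.16 mol; ν_B = −2, so ξ = 72.16/2 = 36.08 mol.
Outlet amounts (n = n₀ + ν ξ):
  B: 99.8 − 2(36.08) = 27.64
  A: 0 + 1(36.08) = 36.08
Total out = 63.72 mol; y_A = 36.08 / 63.72 = 0.5662.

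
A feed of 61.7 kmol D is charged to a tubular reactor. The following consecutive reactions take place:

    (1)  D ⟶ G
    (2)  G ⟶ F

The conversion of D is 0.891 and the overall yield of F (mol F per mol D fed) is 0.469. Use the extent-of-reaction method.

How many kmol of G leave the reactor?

26 kmol

Conversion of D: D consumed = 1ξ₁ = 0.891 × 61.7 → ξ₁ = 54.97 kmol.
Yield of F: 1ξ₂ / 61.7 = 0.469 → ξ₂ = 28.94 kmol.
Outlet amounts (n = n₀ + Σ ν·ξ):
  D: 61.7 − 1(54.97) = 6.725
  G: 0 + 1(54.97) − 1(28.94) = 26.04
  F: 0 + 1(28.94) = 28.94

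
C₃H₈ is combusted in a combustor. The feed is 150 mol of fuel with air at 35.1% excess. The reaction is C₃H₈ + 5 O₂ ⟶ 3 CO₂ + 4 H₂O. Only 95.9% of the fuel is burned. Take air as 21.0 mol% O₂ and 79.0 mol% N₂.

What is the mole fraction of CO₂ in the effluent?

Stoichiometric O₂ = 5 × 150 = 750 mol; O₂ fed = 750 × 1.351 = 1013 mol.
N₂ fed = 1013 × 79/21 = 3812 mol.
Fuel reacted = 0.959 × 150 → ξ = 143.8 mol.
Outlet (n = n₀ + ν ξ):
  C₃H₈: 150 − 1(143.8) = 6.15
  O₂: 1013 − 5(143.8) = 294
  N₂: 3812 (inert)
  CO₂: 0 + 3(143.8) = 431.5
  H₂O: 0 + 4(143.8) = 575.4
Total out = 5119 mol; y_CO₂ = 431.5 / 5119 = 0.08431.

0.0843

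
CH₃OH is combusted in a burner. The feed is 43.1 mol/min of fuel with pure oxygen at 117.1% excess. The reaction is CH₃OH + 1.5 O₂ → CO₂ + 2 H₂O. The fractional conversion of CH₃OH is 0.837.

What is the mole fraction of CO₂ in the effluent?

Stoichiometric O₂ = 1.5 × 43.1 = 64.65 mol/min; O₂ fed = 64.65 × 2.171 = 140.4 mol/min.
Fuel reacted = 0.837 × 43.1 → ξ = 36.07 mol/min.
Outlet (n = n₀ + ν ξ):
  CH₃OH: 43.1 − 1(36.07) = 7.025
  O₂: 140.4 − 1.5(36.07) = 86.24
  CO₂: 0 + 1(36.07) = 36.07
  H₂O: 0 + 2(36.07) = 72.15
Total out = 201.5 mol/min; y_CO₂ = 36.07 / 201.5 = 0.179.

0.179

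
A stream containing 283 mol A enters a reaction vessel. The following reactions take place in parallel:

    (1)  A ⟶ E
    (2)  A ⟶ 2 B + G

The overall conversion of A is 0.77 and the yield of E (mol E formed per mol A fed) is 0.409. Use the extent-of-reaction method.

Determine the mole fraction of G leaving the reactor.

Yield of E: 1ξ₁ / 283 = 0.409 → ξ₁ = 115.7 mol.
Conversion of A: 1ξ₁ + 1ξ₂ = 0.77 × 283 = 217.9 → ξ₂ = 102.2 mol.
Outlet amounts (n = n₀ + Σ ν·ξ):
  A: 283 − 1(115.7) − 1(102.2) = 65.09
  E: 0 + 1(115.7) = 115.7
  B: 0 + 2(102.2) = 204.3
  G: 0 + 1(102.2) = 102.2
Total out = 487.3 mol; y_G = 102.2 / 487.3 = 0.2096.

0.21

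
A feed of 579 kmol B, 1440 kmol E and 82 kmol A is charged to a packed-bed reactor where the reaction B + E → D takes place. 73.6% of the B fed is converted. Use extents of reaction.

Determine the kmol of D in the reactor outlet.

B reacted = 0.736 × 579 = 426.1 kmol; ν_B = −1, so ξ = 426.1/1 = 426.1 kmol.
Outlet amounts (n = n₀ + ν ξ):
  B: 579 − 1(426.1) = 152.9
  E: 1440 − 1(426.1) = 1014
  D: 0 + 1(426.1) = 426.1
  A: 82 (inert)

426 kmol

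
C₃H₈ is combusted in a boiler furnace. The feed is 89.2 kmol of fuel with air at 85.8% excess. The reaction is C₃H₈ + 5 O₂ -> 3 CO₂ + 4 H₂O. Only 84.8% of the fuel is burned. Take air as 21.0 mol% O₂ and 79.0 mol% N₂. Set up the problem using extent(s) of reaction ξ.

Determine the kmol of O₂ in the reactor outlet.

Stoichiometric O₂ = 5 × 89.2 = 446 kmol; O₂ fed = 446 × 1.858 = 828.7 kmol.
N₂ fed = 828.7 × 79/21 = 3117 kmol.
Fuel reacted = 0.848 × 89.2 → ξ = 75.64 kmol.
Outlet (n = n₀ + ν ξ):
  C₃H₈: 89.2 − 1(75.64) = 13.56
  O₂: 828.7 − 5(75.64) = 450.5
  N₂: 3117 (inert)
  CO₂: 0 + 3(75.64) = 226.9
  H₂O: 0 + 4(75.64) = 302.6

450 kmol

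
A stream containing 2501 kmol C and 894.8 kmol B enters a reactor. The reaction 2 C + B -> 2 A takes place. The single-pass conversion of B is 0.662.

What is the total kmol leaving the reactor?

2800 kmol

B reacted = 0.662 × 894.8 = 592.4 kmol; ν_B = −1, so ξ = 592.4/1 = 592.4 kmol.
Outlet amounts (n = n₀ + ν ξ):
  C: 2501 − 2(592.4) = 1316
  B: 894.8 − 1(592.4) = 302.4
  A: 0 + 2(592.4) = 1185
Total out = 1316 + 302.4 + 1185 = 2803 kmol.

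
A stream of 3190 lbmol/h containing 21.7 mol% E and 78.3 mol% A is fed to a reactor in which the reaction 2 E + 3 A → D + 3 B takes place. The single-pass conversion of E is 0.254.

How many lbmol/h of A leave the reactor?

2230 lbmol/h

E reacted = 0.254 × 692.2 = 175.8 lbmol/h; ν_E = −2, so ξ = 175.8/2 = 87.91 lbmol/h.
Outlet amounts (n = n₀ + ν ξ):
  E: 692.2 − 2(87.91) = 516.4
  A: 2498 − 3(87.91) = 2234
  D: 0 + 1(87.91) = 87.91
  B: 0 + 3(87.91) = 263.7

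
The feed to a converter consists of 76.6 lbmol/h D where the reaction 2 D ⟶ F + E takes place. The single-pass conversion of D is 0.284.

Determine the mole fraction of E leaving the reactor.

D reacted = 0.284 × 76.6 = 21.75 lbmol/h; ν_D = −2, so ξ = 21.75/2 = 10.88 lbmol/h.
Outlet amounts (n = n₀ + ν ξ):
  D: 76.6 − 2(10.88) = 54.85
  F: 0 + 1(10.88) = 10.88
  E: 0 + 1(10.88) = 10.88
Total out = 76.6 lbmol/h; y_E = 10.88 / 76.6 = 0.142.

0.142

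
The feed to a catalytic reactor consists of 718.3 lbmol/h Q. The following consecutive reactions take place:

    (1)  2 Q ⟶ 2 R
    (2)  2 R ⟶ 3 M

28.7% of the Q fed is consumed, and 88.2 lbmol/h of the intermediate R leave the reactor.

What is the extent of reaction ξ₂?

Conversion of Q: Q consumed = 2ξ₁ = 0.287 × 718.3 → ξ₁ = 103.1 lbmol/h.
R balance: n_R = 0 + 2ξ₁ − 2ξ₂ = 88.2 → ξ₂ = (2·103.1 − 88.2)/2 = 58.98 lbmol/h.
Outlet amounts (n = n₀ + Σ ν·ξ):
  Q: 718.3 − 2(103.1) = 512.1
  R: 0 + 2(103.1) − 2(58.98) = 88.2
  M: 0 + 3(58.98) = 176.9

ξ₂ = 59 lbmol/h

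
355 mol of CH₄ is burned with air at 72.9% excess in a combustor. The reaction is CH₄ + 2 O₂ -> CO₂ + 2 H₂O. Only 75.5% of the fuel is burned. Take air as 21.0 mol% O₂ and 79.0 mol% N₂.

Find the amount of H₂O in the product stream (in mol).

Stoichiometric O₂ = 2 × 355 = 710 mol; O₂ fed = 710 × 1.729 = 1228 mol.
N₂ fed = 1228 × 79/21 = 4618 mol.
Fuel reacted = 0.755 × 355 → ξ = 268 mol.
Outlet (n = n₀ + ν ξ):
  CH₄: 355 − 1(268) = 86.98
  O₂: 1228 − 2(268) = 691.5
  N₂: 4618 (inert)
  CO₂: 0 + 1(268) = 268
  H₂O: 0 + 2(268) = 536

536 mol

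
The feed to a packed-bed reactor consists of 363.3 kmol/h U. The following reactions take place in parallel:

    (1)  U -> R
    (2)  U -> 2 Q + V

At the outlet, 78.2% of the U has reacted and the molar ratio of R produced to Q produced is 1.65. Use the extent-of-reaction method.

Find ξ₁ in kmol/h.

ξ₁ = 218 kmol/h

Conversion of U: U consumed = 0.782 × 363.3 = 284.1 kmol/h = 1ξ₁ + 1ξ₂.
Selectivity: 1ξ₁ / (2ξ₂) = 1.65 → ξ₁ = 3.3 ξ₂.
Substitute: (1·3.3 + 1) ξ₂ = 284.1 → ξ₂ = 66.07 kmol/h, ξ₁ = 218 kmol/h.
Outlet amounts (n = n₀ + Σ ν·ξ):
  U: 363.3 − 1(218) − 1(66.07) = 79.2
  R: 0 + 1(218) = 218
  Q: 0 + 2(66.07) = 132.1
  V: 0 + 1(66.07) = 66.07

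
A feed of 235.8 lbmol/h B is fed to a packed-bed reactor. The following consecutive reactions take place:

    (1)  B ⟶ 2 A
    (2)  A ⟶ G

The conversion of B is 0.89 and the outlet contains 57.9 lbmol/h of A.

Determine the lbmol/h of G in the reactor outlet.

Conversion of B: B consumed = 1ξ₁ = 0.89 × 235.8 → ξ₁ = 209.9 lbmol/h.
A balance: n_A = 0 + 2ξ₁ − 1ξ₂ = 57.9 → ξ₂ = (2·209.9 − 57.9)/1 = 361.8 lbmol/h.
Outlet amounts (n = n₀ + Σ ν·ξ):
  B: 235.8 − 1(209.9) = 25.94
  A: 0 + 2(209.9) − 1(361.8) = 57.9
  G: 0 + 1(361.8) = 361.8

362 lbmol/h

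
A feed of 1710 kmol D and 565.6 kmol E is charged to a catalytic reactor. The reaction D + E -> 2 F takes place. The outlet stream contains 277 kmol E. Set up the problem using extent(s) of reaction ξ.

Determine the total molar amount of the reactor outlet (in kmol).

2280 kmol

For E: n = n₀ − 1ξ → 277 = 565.6 − 1ξ, giving ξ = 288.6 kmol.
Outlet amounts (n = n₀ + ν ξ):
  D: 1710 − 1(288.6) = 1421
  E: 565.6 − 1(288.6) = 277
  F: 0 + 2(288.6) = 577.2
Total out = 1421 + 277 + 577.2 = 2276 kmol.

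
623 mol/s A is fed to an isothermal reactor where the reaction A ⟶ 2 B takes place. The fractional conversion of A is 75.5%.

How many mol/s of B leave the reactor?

941 mol/s

A reacted = 0.755 × 623 = 470.4 mol/s; ν_A = −1, so ξ = 470.4/1 = 470.4 mol/s.
Outlet amounts (n = n₀ + ν ξ):
  A: 623 − 1(470.4) = 152.6
  B: 0 + 2(470.4) = 940.7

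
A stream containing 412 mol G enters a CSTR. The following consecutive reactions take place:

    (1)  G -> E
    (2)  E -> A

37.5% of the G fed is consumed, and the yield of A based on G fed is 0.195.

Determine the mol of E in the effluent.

74.2 mol

Conversion of G: G consumed = 1ξ₁ = 0.375 × 412 → ξ₁ = 154.5 mol.
Yield of A: 1ξ₂ / 412 = 0.195 → ξ₂ = 80.34 mol.
Outlet amounts (n = n₀ + Σ ν·ξ):
  G: 412 − 1(154.5) = 257.5
  E: 0 + 1(154.5) − 1(80.34) = 74.16
  A: 0 + 1(80.34) = 80.34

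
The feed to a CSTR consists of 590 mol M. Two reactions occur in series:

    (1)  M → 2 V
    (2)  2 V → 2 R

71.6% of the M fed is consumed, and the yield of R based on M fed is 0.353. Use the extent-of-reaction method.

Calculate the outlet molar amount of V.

637 mol

Conversion of M: M consumed = 1ξ₁ = 0.716 × 590 → ξ₁ = 422.4 mol.
Yield of R: 2ξ₂ / 590 = 0.353 → ξ₂ = 104.1 mol.
Outlet amounts (n = n₀ + Σ ν·ξ):
  M: 590 − 1(422.4) = 167.6
  V: 0 + 2(422.4) − 2(104.1) = 636.6
  R: 0 + 2(104.1) = 208.3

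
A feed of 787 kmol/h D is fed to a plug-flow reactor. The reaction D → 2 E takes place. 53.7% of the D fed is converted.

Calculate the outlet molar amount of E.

D reacted = 0.537 × 787 = 422.6 kmol/h; ν_D = −1, so ξ = 422.6/1 = 422.6 kmol/h.
Outlet amounts (n = n₀ + ν ξ):
  D: 787 − 1(422.6) = 364.4
  E: 0 + 2(422.6) = 845.2

845 kmol/h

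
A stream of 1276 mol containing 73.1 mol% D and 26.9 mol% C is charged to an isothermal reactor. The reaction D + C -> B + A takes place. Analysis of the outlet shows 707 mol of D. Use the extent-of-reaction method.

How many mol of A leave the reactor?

226 mol

For D: n = n₀ − 1ξ → 707 = 932.8 − 1ξ, giving ξ = 225.8 mol.
Outlet amounts (n = n₀ + ν ξ):
  D: 932.8 − 1(225.8) = 707
  C: 343.2 − 1(225.8) = 117.5
  B: 0 + 1(225.8) = 225.8
  A: 0 + 1(225.8) = 225.8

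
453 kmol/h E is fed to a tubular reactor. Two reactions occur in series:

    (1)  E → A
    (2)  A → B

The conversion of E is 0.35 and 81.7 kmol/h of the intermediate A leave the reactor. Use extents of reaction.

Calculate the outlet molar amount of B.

76.8 kmol/h

Conversion of E: E consumed = 1ξ₁ = 0.35 × 453 → ξ₁ = 158.5 kmol/h.
A balance: n_A = 0 + 1ξ₁ − 1ξ₂ = 81.7 → ξ₂ = (1·158.5 − 81.7)/1 = 76.85 kmol/h.
Outlet amounts (n = n₀ + Σ ν·ξ):
  E: 453 − 1(158.5) = 294.5
  A: 0 + 1(158.5) − 1(76.85) = 81.7
  B: 0 + 1(76.85) = 76.85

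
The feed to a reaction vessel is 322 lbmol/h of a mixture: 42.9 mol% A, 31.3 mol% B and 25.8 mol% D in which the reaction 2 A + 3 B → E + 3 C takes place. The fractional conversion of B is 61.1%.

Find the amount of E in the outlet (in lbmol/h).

20.5 lbmol/h

B reacted = 0.611 × 100.8 = 61.58 lbmol/h; ν_B = −3, so ξ = 61.58/3 = 20.53 lbmol/h.
Outlet amounts (n = n₀ + ν ξ):
  A: 138.1 − 2(20.53) = 97.08
  B: 100.8 − 3(20.53) = 39.21
  E: 0 + 1(20.53) = 20.53
  C: 0 + 3(20.53) = 61.58
  D: 83.08 (inert)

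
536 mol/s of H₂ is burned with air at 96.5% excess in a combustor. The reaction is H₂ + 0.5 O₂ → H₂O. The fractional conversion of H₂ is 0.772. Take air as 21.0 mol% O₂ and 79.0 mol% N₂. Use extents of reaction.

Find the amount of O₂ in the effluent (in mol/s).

Stoichiometric O₂ = 0.5 × 536 = 268 mol/s; O₂ fed = 268 × 1.965 = 526.6 mol/s.
N₂ fed = 526.6 × 79/21 = 1981 mol/s.
Fuel reacted = 0.772 × 536 → ξ = 413.8 mol/s.
Outlet (n = n₀ + ν ξ):
  H₂: 536 − 1(413.8) = 122.2
  O₂: 526.6 − 0.5(413.8) = 319.7
  N₂: 1981 (inert)
  H₂O: 0 + 1(413.8) = 413.8

320 mol/s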